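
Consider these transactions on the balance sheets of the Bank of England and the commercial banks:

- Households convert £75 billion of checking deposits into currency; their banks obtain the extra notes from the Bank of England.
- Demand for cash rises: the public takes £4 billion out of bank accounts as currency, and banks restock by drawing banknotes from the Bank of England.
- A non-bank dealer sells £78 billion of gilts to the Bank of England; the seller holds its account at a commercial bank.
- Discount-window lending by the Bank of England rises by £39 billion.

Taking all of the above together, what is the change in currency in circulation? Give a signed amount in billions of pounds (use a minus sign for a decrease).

+£79 billion

Currency withdrawal £75 billion: notes leave the central bank → +£75B.
Currency withdrawal £4 billion: notes leave the central bank → +£4B.
Asset purchase (from non-banks) £78 billion: no currency enters or leaves circulation → 0.
Discount-window loan £39 billion: no currency enters or leaves circulation → 0.
Net: 75 + 4 + 0 + 0 = +£79 billion.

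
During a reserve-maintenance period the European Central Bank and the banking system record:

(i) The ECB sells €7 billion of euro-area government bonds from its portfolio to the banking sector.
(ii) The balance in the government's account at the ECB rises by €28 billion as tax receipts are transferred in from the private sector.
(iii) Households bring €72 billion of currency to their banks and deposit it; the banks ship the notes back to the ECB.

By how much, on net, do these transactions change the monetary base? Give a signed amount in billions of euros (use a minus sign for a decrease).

-€35 billion

ECB balance sheet:
  Assets:      Securities −€7B
  Liabilities: Bank reserves +€37B, Currency in circulation −€72B, Government deposits +€28B
Monetary base = currency + reserves: −€72B + (+€37B) = -€35 billion.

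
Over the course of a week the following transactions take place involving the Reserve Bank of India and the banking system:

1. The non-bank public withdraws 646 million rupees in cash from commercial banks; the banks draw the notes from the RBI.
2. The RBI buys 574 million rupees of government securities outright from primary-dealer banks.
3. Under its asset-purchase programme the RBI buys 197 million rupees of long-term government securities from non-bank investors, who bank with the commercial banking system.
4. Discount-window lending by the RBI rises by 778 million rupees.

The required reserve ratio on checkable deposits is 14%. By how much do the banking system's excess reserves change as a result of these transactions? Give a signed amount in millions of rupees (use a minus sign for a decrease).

Currency withdrawal 646 million rupees: reserves −646M, deposits −646M.
OMO purchase (from banks) 574 million rupees: reserves +574M, deposits 0.
Asset purchase (from non-banks) 197 million rupees: reserves +197M, deposits +197M.
Discount-window loan 778 million rupees: reserves +778M, deposits 0.
Totals: Δreserves = +903M, Δdeposits = −449M.
Δrequired reserves = 14% × −449M = −62.86M.
Δexcess reserves = Δreserves − Δrequired = +903M − (−62.86M) = +965.86 million.

+965.86 million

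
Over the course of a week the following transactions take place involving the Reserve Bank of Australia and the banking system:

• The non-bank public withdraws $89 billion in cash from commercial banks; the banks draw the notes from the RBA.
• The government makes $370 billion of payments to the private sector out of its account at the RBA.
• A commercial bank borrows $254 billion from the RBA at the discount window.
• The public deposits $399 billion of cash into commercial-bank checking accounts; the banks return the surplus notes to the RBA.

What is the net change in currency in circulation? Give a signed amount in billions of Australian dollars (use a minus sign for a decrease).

Currency withdrawal $89 billion: notes leave the central bank → +$89B.
Government spending $370 billion: no currency enters or leaves circulation → 0.
Discount-window loan $254 billion: no currency enters or leaves circulation → 0.
Currency deposit $399 billion: notes return to the central bank → −$399B.
Net: 89 + 0 + 0 − 399 = -$310 billion.

-$310 billion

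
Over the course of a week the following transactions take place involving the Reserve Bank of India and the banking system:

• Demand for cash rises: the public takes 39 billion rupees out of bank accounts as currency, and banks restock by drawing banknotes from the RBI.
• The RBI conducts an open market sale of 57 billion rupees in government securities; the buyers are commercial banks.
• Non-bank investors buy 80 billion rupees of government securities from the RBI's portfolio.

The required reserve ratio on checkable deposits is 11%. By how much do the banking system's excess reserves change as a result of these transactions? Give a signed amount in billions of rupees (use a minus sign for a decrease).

Currency withdrawal 39 billion rupees: reserves −39B, deposits −39B.
OMO sale (to banks) 57 billion rupees: reserves −57B, deposits 0.
Asset sale (to non-banks) 80 billion rupees: reserves −80B, deposits −80B.
Totals: Δreserves = −176B, Δdeposits = −119B.
Δrequired reserves = 11% × −119B = −13.09B.
Δexcess reserves = Δreserves − Δrequired = −176B − (−13.09B) = -162.91 billion.

-162.91 billion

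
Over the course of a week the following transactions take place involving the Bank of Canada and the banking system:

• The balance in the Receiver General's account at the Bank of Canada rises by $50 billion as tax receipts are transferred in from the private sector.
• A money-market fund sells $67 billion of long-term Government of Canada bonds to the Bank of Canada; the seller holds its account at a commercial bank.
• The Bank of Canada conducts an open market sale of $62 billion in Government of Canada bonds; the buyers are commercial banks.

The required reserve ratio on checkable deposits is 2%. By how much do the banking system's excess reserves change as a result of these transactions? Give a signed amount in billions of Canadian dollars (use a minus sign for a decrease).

-$45.34 billion

Government account inflow $50 billion: reserves −$50B, deposits −$50B.
Asset purchase (from non-banks) $67 billion: reserves +$67B, deposits +$67B.
OMO sale (to banks) $62 billion: reserves −$62B, deposits 0.
Totals: Δreserves = −$45B, Δdeposits = +$17B.
Δrequired reserves = 2% × +$17B = +$0.34B.
Δexcess reserves = Δreserves − Δrequired = −$45B − (+$0.34B) = -$45.34 billion.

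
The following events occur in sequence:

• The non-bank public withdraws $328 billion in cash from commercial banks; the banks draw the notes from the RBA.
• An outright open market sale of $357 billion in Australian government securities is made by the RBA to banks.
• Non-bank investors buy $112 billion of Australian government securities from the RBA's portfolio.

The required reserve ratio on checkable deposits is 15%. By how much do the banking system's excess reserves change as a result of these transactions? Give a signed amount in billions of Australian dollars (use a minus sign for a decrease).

Currency withdrawal $328 billion: reserves −$328B, deposits −$328B.
OMO sale (to banks) $357 billion: reserves −$357B, deposits 0.
Asset sale (to non-banks) $112 billion: reserves −$112B, deposits −$112B.
Totals: Δreserves = −$797B, Δdeposits = −$440B.
Δrequired reserves = 15% × −$440B = −$66B.
Δexcess reserves = Δreserves − Δrequired = −$797B − (−$66B) = -$731 billion.

-$731 billion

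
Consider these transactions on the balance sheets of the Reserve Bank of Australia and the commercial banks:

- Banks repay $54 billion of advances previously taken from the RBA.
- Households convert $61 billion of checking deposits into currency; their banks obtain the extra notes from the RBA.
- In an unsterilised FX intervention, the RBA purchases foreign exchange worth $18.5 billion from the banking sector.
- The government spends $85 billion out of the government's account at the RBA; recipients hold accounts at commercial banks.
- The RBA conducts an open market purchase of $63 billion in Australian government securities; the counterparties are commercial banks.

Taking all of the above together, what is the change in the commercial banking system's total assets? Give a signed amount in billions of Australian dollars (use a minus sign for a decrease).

-$30 billion

Discount-window repayment $54 billion: bank balance sheets shrink → −$54B.
Currency withdrawal $61 billion: bank balance sheets shrink → −$61B.
FX purchase $18.5 billion: just an asset swap on bank balance sheets → 0.
Government spending $85 billion: bank balance sheets expand → +$85B.
OMO purchase (from banks) $63 billion: just an asset swap on bank balance sheets → 0.
Net: −54 − 61 + 0 + 85 + 0 = -$30 billion.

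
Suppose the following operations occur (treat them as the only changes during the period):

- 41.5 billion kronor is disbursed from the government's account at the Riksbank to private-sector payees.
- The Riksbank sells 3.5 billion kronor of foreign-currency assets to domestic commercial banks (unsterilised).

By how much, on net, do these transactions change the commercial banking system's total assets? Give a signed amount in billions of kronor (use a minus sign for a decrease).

+41.5 billion

Riksbank balance sheet:
  Assets:      Foreign assets −3.5B
  Liabilities: Bank reserves +38B, Government deposits −41.5B
Commercial banking system:
  Assets:      Reserves at CB +38B, Foreign assets +3.5B
  Liabilities: Checkable deposits +41.5B
Change in total bank assets = +41.5 billion.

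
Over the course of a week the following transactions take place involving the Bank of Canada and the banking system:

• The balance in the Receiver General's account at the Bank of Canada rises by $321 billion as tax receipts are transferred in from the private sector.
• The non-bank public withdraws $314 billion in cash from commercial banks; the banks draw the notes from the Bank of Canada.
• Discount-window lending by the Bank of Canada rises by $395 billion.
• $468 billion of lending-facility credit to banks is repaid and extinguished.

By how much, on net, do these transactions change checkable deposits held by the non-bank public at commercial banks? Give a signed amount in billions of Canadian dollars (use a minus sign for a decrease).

-$635 billion

Bank of Canada balance sheet:
  Assets:      Loans to banks −$73B
  Liabilities: Bank reserves −$708B, Currency in circulation +$314B, Government deposits +$321B
Commercial banking system:
  Assets:      Reserves at CB −$708B
  Liabilities: Checkable deposits −$635B, Borrowings from CB −$73B
So the change in checkable deposits held by the non-bank public at commercial banks is -$635 billion.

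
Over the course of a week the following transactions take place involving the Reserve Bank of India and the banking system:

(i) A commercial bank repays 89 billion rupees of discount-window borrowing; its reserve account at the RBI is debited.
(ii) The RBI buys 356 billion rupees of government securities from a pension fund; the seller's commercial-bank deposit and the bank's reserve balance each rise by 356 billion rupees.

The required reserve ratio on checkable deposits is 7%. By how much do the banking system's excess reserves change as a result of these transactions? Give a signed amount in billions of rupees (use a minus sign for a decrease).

+242.08 billion

Discount-window repayment 89 billion rupees: reserves −89B, deposits 0.
Asset purchase (from non-banks) 356 billion rupees: reserves +356B, deposits +356B.
Totals: Δreserves = +267B, Δdeposits = +356B.
Δrequired reserves = 7% × +356B = +24.92B.
Δexcess reserves = Δreserves − Δrequired = +267B − (+24.92B) = +242.08 billion.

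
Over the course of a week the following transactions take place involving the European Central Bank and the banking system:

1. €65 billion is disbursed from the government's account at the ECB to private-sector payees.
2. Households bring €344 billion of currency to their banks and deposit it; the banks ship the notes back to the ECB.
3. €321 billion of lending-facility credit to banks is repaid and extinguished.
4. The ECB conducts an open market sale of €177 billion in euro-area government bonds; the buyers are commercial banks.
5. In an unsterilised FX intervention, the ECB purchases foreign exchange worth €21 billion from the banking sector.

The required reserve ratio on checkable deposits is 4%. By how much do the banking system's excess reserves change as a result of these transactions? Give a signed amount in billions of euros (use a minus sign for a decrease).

-€84.36 billion

Government spending €65 billion: reserves +€65B, deposits +€65B.
Currency deposit €344 billion: reserves +€344B, deposits +€344B.
Discount-window repayment €321 billion: reserves −€321B, deposits 0.
OMO sale (to banks) €177 billion: reserves −€177B, deposits 0.
FX purchase €21 billion: reserves +€21B, deposits 0.
Totals: Δreserves = −€68B, Δdeposits = +€409B.
Δrequired reserves = 4% × +€409B = +€16.36B.
Δexcess reserves = Δreserves − Δrequired = −€68B − (+€16.36B) = -€84.36 billion.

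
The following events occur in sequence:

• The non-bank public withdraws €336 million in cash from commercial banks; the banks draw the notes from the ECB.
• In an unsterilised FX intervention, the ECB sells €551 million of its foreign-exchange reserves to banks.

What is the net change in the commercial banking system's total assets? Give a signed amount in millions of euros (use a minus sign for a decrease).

Currency withdrawal €336 million: bank balance sheets shrink → −€336M.
FX sale €551 million: just an asset swap on bank balance sheets → 0.
Net: −336 + 0 = -€336 million.

-€336 million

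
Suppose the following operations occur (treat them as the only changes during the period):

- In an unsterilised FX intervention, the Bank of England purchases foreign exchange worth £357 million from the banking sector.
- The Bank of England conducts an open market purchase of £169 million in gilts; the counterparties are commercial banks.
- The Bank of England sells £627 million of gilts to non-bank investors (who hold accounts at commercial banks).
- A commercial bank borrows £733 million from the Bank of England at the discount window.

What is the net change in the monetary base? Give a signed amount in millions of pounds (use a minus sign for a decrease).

Bank of England balance sheet:
  Assets:      Securities −£458M, Loans to banks +£733M, Foreign assets +£357M
  Liabilities: Bank reserves +£632M
Commercial banking system:
  Assets:      Reserves at CB +£632M, Securities −£169M, Foreign assets −£357M
  Liabilities: Checkable deposits −£627M, Borrowings from CB +£733M
Monetary base = currency + reserves: 0 + (+£632M) = +£632 million.

+£632 million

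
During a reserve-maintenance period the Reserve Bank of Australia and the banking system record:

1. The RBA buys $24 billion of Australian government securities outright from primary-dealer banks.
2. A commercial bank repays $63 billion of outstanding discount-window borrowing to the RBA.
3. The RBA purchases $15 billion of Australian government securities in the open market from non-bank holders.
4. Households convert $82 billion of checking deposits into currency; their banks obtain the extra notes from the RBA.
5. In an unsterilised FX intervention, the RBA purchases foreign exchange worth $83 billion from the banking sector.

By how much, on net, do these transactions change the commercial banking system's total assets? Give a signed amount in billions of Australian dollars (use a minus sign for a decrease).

-$130 billion

OMO purchase (from banks) $24 billion: just an asset swap on bank balance sheets → 0.
Discount-window repayment $63 billion: bank balance sheets shrink → −$63B.
Asset purchase (from non-banks) $15 billion: bank balance sheets expand → +$15B.
Currency withdrawal $82 billion: bank balance sheets shrink → −$82B.
FX purchase $83 billion: just an asset swap on bank balance sheets → 0.
Net: 0 − 63 + 15 − 82 + 0 = -$130 billion.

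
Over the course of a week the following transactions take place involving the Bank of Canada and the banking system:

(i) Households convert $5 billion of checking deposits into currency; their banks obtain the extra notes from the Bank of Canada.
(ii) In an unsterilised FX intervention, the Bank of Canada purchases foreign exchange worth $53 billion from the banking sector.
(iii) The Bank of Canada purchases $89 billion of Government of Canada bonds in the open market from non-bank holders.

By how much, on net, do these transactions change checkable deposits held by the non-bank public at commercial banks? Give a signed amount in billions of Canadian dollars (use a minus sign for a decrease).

Bank of Canada balance sheet:
  Assets:      Securities +$89B, Foreign assets +$53B
  Liabilities: Bank reserves +$137B, Currency in circulation +$5B
Commercial banking system:
  Assets:      Reserves at CB +$137B, Foreign assets −$53B
  Liabilities: Checkable deposits +$84B
So the change in checkable deposits held by the non-bank public at commercial banks is +$84 billion.

+$84 billion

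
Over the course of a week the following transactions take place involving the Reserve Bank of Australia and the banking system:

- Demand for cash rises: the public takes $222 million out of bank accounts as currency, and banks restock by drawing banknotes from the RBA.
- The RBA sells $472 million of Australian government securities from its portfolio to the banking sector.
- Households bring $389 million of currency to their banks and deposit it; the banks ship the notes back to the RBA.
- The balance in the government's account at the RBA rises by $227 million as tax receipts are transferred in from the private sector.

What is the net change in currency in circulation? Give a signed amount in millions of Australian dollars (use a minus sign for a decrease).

-$167 million

RBA balance sheet:
  Assets:      Securities −$472M
  Liabilities: Bank reserves −$532M, Currency in circulation −$167M, Government deposits +$227M
So the change in currency in circulation is -$167 million.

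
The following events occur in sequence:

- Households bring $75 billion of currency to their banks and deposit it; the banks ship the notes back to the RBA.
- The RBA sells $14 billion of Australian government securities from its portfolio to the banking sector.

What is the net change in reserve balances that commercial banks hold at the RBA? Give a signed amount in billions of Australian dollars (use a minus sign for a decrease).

+$61 billion

Currency deposit $75 billion: returned notes are swapped for reserve credit → +$75B.
OMO sale (to banks) $14 billion: the buying banks pay out of their reserve balances → −$14B.
Net: 75 − 14 = +$61 billion.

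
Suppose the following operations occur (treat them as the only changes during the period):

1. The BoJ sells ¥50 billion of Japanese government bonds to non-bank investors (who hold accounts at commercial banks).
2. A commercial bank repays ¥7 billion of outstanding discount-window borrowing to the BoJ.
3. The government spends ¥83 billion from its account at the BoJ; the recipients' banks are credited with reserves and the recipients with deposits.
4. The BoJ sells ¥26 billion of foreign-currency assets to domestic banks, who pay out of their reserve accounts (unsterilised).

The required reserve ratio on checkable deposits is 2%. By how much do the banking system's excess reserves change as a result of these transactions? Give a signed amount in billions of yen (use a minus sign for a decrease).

Asset sale (to non-banks) ¥50 billion: reserves −¥50B, deposits −¥50B.
Discount-window repayment ¥7 billion: reserves −¥7B, deposits 0.
Government spending ¥83 billion: reserves +¥83B, deposits +¥83B.
FX sale ¥26 billion: reserves −¥26B, deposits 0.
Totals: Δreserves = 0, Δdeposits = +¥33B.
Δrequired reserves = 2% × +¥33B = +¥0.66B.
Δexcess reserves = Δreserves − Δrequired = 0 − (+¥0.66B) = -¥0.66 billion.

-¥0.66 billion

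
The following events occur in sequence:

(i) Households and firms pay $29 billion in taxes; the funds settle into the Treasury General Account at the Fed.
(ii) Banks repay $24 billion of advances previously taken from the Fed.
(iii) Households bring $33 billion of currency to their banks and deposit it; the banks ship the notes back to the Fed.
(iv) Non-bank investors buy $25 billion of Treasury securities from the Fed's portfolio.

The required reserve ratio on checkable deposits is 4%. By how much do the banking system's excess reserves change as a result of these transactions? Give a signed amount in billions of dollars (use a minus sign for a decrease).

-$44.16 billion

Government account inflow $29 billion: reserves −$29B, deposits −$29B.
Discount-window repayment $24 billion: reserves −$24B, deposits 0.
Currency deposit $33 billion: reserves +$33B, deposits +$33B.
Asset sale (to non-banks) $25 billion: reserves −$25B, deposits −$25B.
Totals: Δreserves = −$45B, Δdeposits = −$21B.
Δrequired reserves = 4% × −$21B = −$0.84B.
Δexcess reserves = Δreserves − Δrequired = −$45B − (−$0.84B) = -$44.16 billion.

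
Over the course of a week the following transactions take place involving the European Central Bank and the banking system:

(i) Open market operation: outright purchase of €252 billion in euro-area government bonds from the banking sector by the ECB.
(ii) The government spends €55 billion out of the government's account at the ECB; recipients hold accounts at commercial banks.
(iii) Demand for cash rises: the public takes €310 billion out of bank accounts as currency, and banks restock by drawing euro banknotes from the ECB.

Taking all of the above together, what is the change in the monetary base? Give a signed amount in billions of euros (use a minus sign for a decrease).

+€307 billion

OMO purchase (from banks) €252 billion: ECB balance sheet expands → +€252B.
Government spending €55 billion: a non-base liability converts back to reserves → +€55B.
Currency withdrawal €310 billion: just a shift between currency and reserves — both are base money → 0.
Net: 252 + 55 + 0 = +€307 billion.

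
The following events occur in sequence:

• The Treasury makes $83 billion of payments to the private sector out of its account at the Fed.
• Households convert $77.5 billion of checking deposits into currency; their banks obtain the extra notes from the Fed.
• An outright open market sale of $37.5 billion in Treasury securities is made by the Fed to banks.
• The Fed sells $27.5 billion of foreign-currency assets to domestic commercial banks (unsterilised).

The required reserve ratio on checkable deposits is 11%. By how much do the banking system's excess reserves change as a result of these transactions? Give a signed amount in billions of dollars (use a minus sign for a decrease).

Government spending $83 billion: reserves +$83B, deposits +$83B.
Currency withdrawal $77.5 billion: reserves −$77.5B, deposits −$77.5B.
OMO sale (to banks) $37.5 billion: reserves −$37.5B, deposits 0.
FX sale $27.5 billion: reserves −$27.5B, deposits 0.
Totals: Δreserves = −$59.5B, Δdeposits = +$5.5B.
Δrequired reserves = 11% × +$5.5B = +$0.605B.
Δexcess reserves = Δreserves − Δrequired = −$59.5B − (+$0.605B) = -$60.105 billion.

-$60.105 billion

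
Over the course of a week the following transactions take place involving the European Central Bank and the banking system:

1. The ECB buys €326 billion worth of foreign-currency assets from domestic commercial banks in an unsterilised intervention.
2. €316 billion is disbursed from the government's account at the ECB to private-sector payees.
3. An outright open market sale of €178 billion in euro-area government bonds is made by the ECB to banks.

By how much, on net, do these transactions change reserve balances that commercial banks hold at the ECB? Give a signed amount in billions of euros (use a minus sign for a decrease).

+€464 billion

FX purchase €326 billion: the ECB pays by crediting reserve accounts → +€326B.
Government spending €316 billion: government payments flow into bank reserve accounts → +€316B.
OMO sale (to banks) €178 billion: the buying banks pay out of their reserve balances → −€178B.
Net: 326 + 316 − 178 = +€464 billion.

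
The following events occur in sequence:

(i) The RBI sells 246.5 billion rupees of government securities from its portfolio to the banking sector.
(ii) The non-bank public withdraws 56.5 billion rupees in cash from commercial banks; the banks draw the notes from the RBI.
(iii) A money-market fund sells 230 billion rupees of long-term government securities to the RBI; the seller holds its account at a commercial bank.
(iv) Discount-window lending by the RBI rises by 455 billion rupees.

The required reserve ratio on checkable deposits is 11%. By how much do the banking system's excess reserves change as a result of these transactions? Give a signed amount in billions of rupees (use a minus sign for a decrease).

OMO sale (to banks) 246.5 billion rupees: reserves −246.5B, deposits 0.
Currency withdrawal 56.5 billion rupees: reserves −56.5B, deposits −56.5B.
Asset purchase (from non-banks) 230 billion rupees: reserves +230B, deposits +230B.
Discount-window loan 455 billion rupees: reserves +455B, deposits 0.
Totals: Δreserves = +382B, Δdeposits = +173.5B.
Δrequired reserves = 11% × +173.5B = +19.085B.
Δexcess reserves = Δreserves − Δrequired = +382B − (+19.085B) = +362.915 billion.

+362.915 billion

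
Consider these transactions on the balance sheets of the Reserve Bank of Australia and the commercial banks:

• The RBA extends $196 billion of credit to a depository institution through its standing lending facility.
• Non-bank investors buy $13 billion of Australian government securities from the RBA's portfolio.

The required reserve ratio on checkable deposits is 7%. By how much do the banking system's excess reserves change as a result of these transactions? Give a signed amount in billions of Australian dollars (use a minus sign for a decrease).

Discount-window loan $196 billion: reserves +$196B, deposits 0.
Asset sale (to non-banks) $13 billion: reserves −$13B, deposits −$13B.
Totals: Δreserves = +$183B, Δdeposits = −$13B.
Δrequired reserves = 7% × −$13B = −$0.91B.
Δexcess reserves = Δreserves − Δrequired = +$183B − (−$0.91B) = +$183.91 billion.

+$183.91 billion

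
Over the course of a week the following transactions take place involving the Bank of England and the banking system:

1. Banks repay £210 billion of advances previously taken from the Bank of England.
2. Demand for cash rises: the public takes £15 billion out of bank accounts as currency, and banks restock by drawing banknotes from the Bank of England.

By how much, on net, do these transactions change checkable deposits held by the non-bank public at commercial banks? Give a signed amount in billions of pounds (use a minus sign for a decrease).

Discount-window repayment £210 billion: the counterparty is a bank, so public deposits are unchanged → 0.
Currency withdrawal £15 billion: non-bank counterparties' bank balances fall → −£15B.
Net: 0 − 15 = -£15 billion.

-£15 billion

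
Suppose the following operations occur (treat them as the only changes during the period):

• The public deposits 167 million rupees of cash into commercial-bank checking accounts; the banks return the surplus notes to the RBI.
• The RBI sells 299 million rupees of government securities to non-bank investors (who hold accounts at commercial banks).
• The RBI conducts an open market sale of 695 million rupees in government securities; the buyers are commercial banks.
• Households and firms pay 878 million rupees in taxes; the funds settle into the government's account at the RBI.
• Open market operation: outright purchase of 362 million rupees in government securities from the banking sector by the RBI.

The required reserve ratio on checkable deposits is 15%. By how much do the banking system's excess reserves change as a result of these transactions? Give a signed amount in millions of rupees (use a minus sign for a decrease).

-1191.5 million

Currency deposit 167 million rupees: reserves +167M, deposits +167M.
Asset sale (to non-banks) 299 million rupees: reserves −299M, deposits −299M.
OMO sale (to banks) 695 million rupees: reserves −695M, deposits 0.
Government account inflow 878 million rupees: reserves −878M, deposits −878M.
OMO purchase (from banks) 362 million rupees: reserves +362M, deposits 0.
Totals: Δreserves = −1343M, Δdeposits = −1010M.
Δrequired reserves = 15% × −1010M = −151.5M.
Δexcess reserves = Δreserves − Δrequired = −1343M − (−151.5M) = -1191.5 million.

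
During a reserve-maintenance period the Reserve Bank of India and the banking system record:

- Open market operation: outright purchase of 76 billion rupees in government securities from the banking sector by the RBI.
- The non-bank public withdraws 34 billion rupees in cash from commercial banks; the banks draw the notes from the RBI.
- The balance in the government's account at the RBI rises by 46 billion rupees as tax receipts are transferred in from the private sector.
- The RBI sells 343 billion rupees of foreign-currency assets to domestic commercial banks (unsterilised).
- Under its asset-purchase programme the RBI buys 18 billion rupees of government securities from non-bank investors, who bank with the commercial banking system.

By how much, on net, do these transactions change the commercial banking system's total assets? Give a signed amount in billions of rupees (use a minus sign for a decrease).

OMO purchase (from banks) 76 billion rupees: just an asset swap on bank balance sheets → 0.
Currency withdrawal 34 billion rupees: bank balance sheets shrink → −34B.
Government account inflow 46 billion rupees: bank balance sheets shrink → −46B.
FX sale 343 billion rupees: just an asset swap on bank balance sheets → 0.
Asset purchase (from non-banks) 18 billion rupees: bank balance sheets expand → +18B.
Net: 0 − 34 − 46 + 0 + 18 = -62 billion.

-62 billion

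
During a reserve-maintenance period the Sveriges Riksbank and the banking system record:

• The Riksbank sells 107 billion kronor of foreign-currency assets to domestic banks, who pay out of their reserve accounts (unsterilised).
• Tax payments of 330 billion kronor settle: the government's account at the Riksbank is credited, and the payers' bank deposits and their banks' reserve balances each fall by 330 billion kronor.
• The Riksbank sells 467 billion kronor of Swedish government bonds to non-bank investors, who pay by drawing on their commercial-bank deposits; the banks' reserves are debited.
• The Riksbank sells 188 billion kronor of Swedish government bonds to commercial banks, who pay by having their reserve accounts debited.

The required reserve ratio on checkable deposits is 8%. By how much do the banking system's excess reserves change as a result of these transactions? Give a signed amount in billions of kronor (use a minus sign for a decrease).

-1028.24 billion

FX sale 107 billion kronor: reserves −107B, deposits 0.
Government account inflow 330 billion kronor: reserves −330B, deposits −330B.
Asset sale (to non-banks) 467 billion kronor: reserves −467B, deposits −467B.
OMO sale (to banks) 188 billion kronor: reserves −188B, deposits 0.
Totals: Δreserves = −1092B, Δdeposits = −797B.
Δrequired reserves = 8% × −797B = −63.76B.
Δexcess reserves = Δreserves − Δrequired = −1092B − (−63.76B) = -1028.24 billion.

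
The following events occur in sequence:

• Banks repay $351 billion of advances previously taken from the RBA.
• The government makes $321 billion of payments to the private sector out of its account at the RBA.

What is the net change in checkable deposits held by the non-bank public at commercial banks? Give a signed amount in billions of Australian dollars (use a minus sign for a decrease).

+$321 billion

RBA balance sheet:
  Assets:      Loans to banks −$351B
  Liabilities: Bank reserves −$30B, Government deposits −$321B
Commercial banking system:
  Assets:      Reserves at CB −$30B
  Liabilities: Checkable deposits +$321B, Borrowings from CB −$351B
So the change in checkable deposits held by the non-bank public at commercial banks is +$321 billion.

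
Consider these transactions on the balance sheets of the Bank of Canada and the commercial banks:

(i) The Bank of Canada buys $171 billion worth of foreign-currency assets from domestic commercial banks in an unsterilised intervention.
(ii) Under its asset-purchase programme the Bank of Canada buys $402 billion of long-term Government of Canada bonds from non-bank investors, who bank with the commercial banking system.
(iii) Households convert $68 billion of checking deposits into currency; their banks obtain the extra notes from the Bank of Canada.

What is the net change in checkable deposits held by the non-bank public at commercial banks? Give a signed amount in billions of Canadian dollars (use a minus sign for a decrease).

Bank of Canada balance sheet:
  Assets:      Securities +$402B, Foreign assets +$171B
  Liabilities: Bank reserves +$505B, Currency in circulation +$68B
Commercial banking system:
  Assets:      Reserves at CB +$505B, Foreign assets −$171B
  Liabilities: Checkable deposits +$334B
So the change in checkable deposits held by the non-bank public at commercial banks is +$334 billion.

+$334 billion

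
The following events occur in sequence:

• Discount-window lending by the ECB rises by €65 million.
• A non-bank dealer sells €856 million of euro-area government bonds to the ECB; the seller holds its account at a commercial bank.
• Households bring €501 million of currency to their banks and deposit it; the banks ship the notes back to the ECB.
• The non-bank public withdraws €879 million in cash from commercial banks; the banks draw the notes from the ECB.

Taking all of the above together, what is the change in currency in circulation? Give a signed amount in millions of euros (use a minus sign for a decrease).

+€378 million

Discount-window loan €65 million: no currency enters or leaves circulation → 0.
Asset purchase (from non-banks) €856 million: no currency enters or leaves circulation → 0.
Currency deposit €501 million: notes return to the central bank → −€501M.
Currency withdrawal €879 million: notes leave the central bank → +€879M.
Net: 0 + 0 − 501 + 879 = +€378 million.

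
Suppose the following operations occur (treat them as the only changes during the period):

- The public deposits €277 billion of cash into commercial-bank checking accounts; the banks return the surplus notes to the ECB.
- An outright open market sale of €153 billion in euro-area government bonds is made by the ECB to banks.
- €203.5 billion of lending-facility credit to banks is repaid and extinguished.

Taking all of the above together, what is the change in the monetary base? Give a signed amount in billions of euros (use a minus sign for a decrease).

-€356.5 billion

Currency deposit €277 billion: just a shift between currency and reserves — both are base money → 0.
OMO sale (to banks) €153 billion: ECB balance sheet contracts → −€153B.
Discount-window repayment €203.5 billion: ECB balance sheet contracts → −€203.5B.
Net: 0 − 153 − 203.5 = -€356.5 billion.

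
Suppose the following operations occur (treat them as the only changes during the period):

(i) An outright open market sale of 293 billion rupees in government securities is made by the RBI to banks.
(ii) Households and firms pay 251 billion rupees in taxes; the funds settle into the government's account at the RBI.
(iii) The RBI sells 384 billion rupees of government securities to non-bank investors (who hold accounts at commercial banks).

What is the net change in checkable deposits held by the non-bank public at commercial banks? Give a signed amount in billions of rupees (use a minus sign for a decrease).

-635 billion

OMO sale (to banks) 293 billion rupees: the counterparty is a bank, so public deposits are unchanged → 0.
Government account inflow 251 billion rupees: non-bank counterparties' bank balances fall → −251B.
Asset sale (to non-banks) 384 billion rupees: non-bank counterparties' bank balances fall → −384B.
Net: 0 − 251 − 384 = -635 billion.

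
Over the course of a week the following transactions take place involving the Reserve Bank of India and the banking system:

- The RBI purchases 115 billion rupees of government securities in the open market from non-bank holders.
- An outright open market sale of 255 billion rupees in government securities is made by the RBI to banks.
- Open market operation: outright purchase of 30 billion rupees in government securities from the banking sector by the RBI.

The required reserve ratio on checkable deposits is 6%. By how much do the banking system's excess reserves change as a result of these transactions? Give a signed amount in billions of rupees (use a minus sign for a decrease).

-116.9 billion

Asset purchase (from non-banks) 115 billion rupees: reserves +115B, deposits +115B.
OMO sale (to banks) 255 billion rupees: reserves −255B, deposits 0.
OMO purchase (from banks) 30 billion rupees: reserves +30B, deposits 0.
Totals: Δreserves = −110B, Δdeposits = +115B.
Δrequired reserves = 6% × +115B = +6.9B.
Δexcess reserves = Δreserves − Δrequired = −110B − (+6.9B) = -116.9 billion.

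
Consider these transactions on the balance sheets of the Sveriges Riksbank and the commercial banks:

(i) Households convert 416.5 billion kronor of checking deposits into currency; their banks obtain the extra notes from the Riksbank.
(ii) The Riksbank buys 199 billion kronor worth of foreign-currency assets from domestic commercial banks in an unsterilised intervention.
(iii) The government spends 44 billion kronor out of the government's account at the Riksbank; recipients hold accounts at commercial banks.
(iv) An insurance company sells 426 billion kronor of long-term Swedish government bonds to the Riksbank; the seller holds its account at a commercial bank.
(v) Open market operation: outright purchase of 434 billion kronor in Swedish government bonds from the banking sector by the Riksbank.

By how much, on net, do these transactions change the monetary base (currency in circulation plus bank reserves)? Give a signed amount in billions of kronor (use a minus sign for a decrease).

+1103 billion

Currency withdrawal 416.5 billion kronor: just a shift between currency and reserves — both are base money → 0.
FX purchase 199 billion kronor: Riksbank balance sheet expands → +199B.
Government spending 44 billion kronor: a non-base liability converts back to reserves → +44B.
Asset purchase (from non-banks) 426 billion kronor: Riksbank balance sheet expands → +426B.
OMO purchase (from banks) 434 billion kronor: Riksbank balance sheet expands → +434B.
Net: 0 + 199 + 44 + 426 + 434 = +1103 billion.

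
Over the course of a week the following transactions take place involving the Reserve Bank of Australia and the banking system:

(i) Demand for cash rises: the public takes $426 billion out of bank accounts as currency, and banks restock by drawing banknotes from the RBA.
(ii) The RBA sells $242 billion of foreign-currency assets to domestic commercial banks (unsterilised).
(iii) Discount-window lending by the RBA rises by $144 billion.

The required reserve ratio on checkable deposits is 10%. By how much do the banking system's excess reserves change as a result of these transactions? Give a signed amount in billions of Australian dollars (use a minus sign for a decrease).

Currency withdrawal $426 billion: reserves −$426B, deposits −$426B.
FX sale $242 billion: reserves −$242B, deposits 0.
Discount-window loan $144 billion: reserves +$144B, deposits 0.
Totals: Δreserves = −$524B, Δdeposits = −$426B.
Δrequired reserves = 10% × −$426B = −$42.6B.
Δexcess reserves = Δreserves − Δrequired = −$524B − (−$42.6B) = -$481.4 billion.

-$481.4 billion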